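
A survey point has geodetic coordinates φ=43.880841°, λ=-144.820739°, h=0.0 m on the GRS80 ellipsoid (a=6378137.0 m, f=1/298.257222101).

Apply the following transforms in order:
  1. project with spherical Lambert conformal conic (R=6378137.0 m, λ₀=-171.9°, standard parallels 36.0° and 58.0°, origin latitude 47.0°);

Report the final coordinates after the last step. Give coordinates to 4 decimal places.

E=2093743.8117 m, N=26805.3116 m

start: φ=43.880841°, λ=-144.820739°, h=0.000 m
→ lcc (R=6378137.0, λ₀=-171.9°): E=2093743.8117, N=26805.3116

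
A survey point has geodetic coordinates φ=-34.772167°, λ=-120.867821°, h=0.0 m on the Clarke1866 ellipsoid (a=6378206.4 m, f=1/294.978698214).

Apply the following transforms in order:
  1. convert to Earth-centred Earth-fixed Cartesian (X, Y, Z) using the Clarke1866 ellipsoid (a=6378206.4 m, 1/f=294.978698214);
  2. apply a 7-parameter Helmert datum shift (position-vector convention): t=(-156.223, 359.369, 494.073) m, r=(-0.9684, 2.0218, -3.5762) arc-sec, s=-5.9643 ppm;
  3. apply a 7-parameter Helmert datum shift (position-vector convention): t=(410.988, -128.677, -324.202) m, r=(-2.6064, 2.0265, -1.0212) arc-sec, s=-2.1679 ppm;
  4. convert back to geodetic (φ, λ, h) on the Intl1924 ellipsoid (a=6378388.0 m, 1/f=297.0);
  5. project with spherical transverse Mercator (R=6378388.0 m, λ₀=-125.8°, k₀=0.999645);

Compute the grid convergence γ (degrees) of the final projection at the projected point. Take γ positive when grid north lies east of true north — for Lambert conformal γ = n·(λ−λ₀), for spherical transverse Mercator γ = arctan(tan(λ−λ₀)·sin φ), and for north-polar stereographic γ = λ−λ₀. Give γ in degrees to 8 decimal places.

-2.81714695

start: φ=-34.772167°, λ=-120.867821°, h=0.000 m
→ ECEF (a=6378206.400, f=1/294.978698214): X=-2690997.6504, Y=-4502065.5781, Z=-3616946.3625
→ Helmert 7p (PV): X=-2691251.3324, Y=-4501649.6827, Z=-3616383.2032
→ Helmert 7p (PV): X=-2690892.3273, Y=-4501800.9736, Z=-3616616.2409
→ geod (Bowring, a=6378388.000): φ=-34.76993165°, λ=-120.86831646°, h=-648.3777 m
→ into tm (λ₀=-125.8°): φ=-34.76993165°, λ−λ₀=4.93168354°
convergence γ = -2.81714695°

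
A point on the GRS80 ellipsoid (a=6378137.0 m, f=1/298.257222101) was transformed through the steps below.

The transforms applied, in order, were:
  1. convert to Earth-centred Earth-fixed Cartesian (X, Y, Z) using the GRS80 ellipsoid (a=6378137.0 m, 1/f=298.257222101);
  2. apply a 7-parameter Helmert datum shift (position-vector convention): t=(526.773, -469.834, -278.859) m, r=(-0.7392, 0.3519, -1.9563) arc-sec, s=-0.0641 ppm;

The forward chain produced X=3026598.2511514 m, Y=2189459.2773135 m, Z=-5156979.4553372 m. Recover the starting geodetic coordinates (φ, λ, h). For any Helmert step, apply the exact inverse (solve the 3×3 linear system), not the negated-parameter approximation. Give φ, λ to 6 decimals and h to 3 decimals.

φ=-54.263914°, λ=35.893471°, h=3366.125 m

start: X=3026598.2512, Y=2189459.2773, Z=-5156979.4553 m
→ Helmert⁻¹: X=3026059.6991, Y=2189976.4323, Z=-5156687.9159
→ geod (Bowring, a=6378137.000): φ=-54.26391400°, λ=35.89347100°, h=3366.1250 m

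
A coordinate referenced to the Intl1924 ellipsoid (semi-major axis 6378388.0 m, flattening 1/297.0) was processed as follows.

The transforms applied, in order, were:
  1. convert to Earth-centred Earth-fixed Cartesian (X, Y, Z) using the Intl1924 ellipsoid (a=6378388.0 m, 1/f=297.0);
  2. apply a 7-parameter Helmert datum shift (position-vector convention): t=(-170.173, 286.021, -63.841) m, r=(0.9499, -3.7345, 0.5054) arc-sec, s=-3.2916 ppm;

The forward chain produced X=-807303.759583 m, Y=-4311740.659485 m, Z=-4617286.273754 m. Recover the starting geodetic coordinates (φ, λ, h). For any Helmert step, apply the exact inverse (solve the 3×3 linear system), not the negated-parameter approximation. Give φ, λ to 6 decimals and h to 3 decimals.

φ=-46.657623°, λ=-100.603213°, h=1917.072 m

start: X=-807303.7596, Y=-4311740.6595, Z=-4617286.2738 m
→ Helmert⁻¹: X=-807230.4051, Y=-4312060.1594, Z=-4617203.1576
→ geod (Bowring, a=6378388.000): φ=-46.65762300°, λ=-100.60321300°, h=1917.0720 m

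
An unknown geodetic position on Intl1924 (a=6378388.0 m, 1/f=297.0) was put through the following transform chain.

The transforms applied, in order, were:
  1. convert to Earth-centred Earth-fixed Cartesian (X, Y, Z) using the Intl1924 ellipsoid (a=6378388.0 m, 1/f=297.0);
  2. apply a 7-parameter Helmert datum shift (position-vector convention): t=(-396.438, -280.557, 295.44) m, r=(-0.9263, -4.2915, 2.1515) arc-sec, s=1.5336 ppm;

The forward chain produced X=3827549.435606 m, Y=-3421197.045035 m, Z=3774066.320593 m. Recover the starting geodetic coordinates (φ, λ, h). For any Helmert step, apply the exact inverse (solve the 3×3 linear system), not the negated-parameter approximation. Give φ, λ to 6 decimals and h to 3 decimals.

φ=36.502556°, λ=-41.786326°, h=752.430 m

start: X=3827549.4356, Y=-3421197.0450, Z=3774066.3206 m
→ Helmert⁻¹: X=3827982.8339, Y=-3420968.1174, Z=3773670.0860
→ geod (Bowring, a=6378388.000): φ=36.50255600°, λ=-41.78632600°, h=752.4300 m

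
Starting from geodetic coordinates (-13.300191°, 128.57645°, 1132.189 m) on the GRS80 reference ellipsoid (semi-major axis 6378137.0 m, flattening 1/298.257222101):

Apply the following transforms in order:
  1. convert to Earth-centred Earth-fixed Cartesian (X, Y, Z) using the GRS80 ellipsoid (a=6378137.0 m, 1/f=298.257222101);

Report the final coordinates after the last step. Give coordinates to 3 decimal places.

X=-3871838.828 m, Y=4854259.523 m, Z=-1458005.428 m

start: φ=-13.300191°, λ=128.576450°, h=1132.189 m
→ ECEF (a=6378137.000, f=1/298.257222101): X=-3871838.8284, Y=4854259.5231, Z=-1458005.4282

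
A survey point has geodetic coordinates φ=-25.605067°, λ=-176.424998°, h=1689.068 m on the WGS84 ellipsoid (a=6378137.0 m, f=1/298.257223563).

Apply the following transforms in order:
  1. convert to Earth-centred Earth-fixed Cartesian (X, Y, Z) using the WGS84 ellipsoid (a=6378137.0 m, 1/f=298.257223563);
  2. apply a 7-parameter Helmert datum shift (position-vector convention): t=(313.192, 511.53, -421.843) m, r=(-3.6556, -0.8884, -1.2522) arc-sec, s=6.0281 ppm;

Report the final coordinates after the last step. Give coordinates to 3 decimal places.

start: φ=-25.605067°, λ=-176.424998°, h=1689.068 m
→ ECEF (a=6378137.000, f=1/298.257223563): X=-5745687.1736, Y=-358971.3145, Z=-2740401.4974
→ Helmert 7p (PV): X=-5745398.9933, Y=-358475.6351, Z=-2740858.2451

X=-5745398.993 m, Y=-358475.635 m, Z=-2740858.245 m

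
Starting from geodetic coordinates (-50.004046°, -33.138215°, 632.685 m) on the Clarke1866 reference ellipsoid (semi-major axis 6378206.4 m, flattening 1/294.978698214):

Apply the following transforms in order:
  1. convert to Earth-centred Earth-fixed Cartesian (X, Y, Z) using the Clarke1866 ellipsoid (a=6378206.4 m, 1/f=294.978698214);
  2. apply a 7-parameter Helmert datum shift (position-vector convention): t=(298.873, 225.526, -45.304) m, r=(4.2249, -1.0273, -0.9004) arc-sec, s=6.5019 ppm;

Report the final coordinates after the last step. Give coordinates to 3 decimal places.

X=3440237.805 m, Y=-2245419.242 m, Z=-4863464.456 m

start: φ=-50.004046°, λ=-33.138215°, h=632.685 m
→ ECEF (a=6378206.400, f=1/294.978698214): X=3439902.1477, Y=-2245714.7671, Z=-4863358.6649
→ Helmert 7p (PV): X=3440237.8054, Y=-2245419.2424, Z=-4863464.4565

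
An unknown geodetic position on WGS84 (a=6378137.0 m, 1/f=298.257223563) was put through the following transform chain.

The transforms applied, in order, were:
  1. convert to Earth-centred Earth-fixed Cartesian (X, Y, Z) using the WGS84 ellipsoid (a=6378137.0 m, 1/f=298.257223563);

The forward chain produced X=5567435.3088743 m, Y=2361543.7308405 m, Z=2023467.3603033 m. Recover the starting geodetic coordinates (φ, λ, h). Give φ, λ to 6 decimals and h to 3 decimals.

φ=18.615883°, λ=22.985241°, h=1144.638 m

start: X=5567435.3089, Y=2361543.7308, Z=2023467.3603 m
→ geod (Bowring, a=6378137.000): φ=18.61588300°, λ=22.98524100°, h=1144.6380 m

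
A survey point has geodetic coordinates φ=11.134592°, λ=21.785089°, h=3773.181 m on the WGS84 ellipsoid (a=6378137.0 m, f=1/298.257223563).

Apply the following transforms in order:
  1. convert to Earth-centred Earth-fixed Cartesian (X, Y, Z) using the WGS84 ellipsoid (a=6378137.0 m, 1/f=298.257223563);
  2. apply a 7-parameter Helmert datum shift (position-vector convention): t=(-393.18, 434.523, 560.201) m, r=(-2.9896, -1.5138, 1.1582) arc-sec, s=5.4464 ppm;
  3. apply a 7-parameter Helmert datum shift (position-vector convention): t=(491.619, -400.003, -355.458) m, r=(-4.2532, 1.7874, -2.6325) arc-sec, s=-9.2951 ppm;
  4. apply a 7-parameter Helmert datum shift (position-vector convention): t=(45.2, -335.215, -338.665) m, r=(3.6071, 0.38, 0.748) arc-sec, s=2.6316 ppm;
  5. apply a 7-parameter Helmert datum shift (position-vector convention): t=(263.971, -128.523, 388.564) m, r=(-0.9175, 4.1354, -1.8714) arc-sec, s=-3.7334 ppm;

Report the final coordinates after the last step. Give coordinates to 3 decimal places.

X=5815739.816 m, Y=2323713.108 m, Z=1224408.098 m

start: φ=11.134592°, λ=21.785089°, h=3773.181 m
→ ECEF (a=6378137.000, f=1/298.257223563): X=5815303.2900, Y=2324200.0329, Z=1224345.8515
→ Helmert 7p (PV): X=5814919.7461, Y=2324697.6140, Z=1224921.7131
→ Helmert 7p (PV): X=5815397.5986, Y=2324227.0469, Z=1224456.5452
→ Helmert 7p (PV): X=5815451.9296, Y=2323897.6244, Z=1224151.0343
→ Helmert 7p (PV): X=5815739.8162, Y=2323713.1083, Z=1224408.0975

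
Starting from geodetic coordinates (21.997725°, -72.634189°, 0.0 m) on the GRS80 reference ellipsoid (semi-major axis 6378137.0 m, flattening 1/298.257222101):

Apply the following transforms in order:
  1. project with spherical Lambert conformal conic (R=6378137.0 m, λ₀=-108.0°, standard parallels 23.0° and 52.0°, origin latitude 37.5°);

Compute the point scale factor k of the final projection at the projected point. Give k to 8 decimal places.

start: φ=21.997725°, λ=-72.634189°, h=0.000 m
→ into lcc (λ₀=-108.0°): φ=21.99772500°, λ−λ₀=35.36581100°
scale k = 1.00441813

1.00441813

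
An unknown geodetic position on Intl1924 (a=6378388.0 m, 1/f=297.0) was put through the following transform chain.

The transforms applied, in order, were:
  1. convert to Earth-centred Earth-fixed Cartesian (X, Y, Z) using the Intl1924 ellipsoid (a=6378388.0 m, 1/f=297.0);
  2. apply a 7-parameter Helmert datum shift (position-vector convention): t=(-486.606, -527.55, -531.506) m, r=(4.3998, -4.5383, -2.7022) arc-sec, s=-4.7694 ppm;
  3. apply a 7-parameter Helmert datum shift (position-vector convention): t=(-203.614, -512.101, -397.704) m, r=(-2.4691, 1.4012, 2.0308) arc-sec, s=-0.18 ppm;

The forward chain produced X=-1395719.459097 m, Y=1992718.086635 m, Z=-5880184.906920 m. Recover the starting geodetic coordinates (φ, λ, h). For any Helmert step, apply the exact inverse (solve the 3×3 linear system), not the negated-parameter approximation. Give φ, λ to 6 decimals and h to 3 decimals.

start: X=-1395719.4591, Y=1992718.0866, Z=-5880184.9069 m
→ Helmert⁻¹: X=-1395456.5284, Y=1993314.6696, Z=-5879773.8799
→ Helmert⁻¹: X=-1395132.0522, Y=1993708.0419, Z=-5879282.2458
→ geod (Bowring, a=6378388.000): φ=-67.65209600°, λ=124.98307800°, h=2917.9540 m

φ=-67.652096°, λ=124.983078°, h=2917.954 m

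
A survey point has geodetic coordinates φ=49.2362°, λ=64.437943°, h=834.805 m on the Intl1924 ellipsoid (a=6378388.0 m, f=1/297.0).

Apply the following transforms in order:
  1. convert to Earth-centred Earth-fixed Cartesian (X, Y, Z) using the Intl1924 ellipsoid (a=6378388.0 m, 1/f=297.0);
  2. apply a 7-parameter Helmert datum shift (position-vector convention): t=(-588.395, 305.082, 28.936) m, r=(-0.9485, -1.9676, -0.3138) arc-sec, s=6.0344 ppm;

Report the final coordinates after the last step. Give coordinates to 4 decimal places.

X=1800120.6990 m, Y=3765174.2577 m, Z=4808532.9131 m

start: φ=49.236200°, λ=64.437943°, h=834.805 m
→ ECEF (a=6378388.000, f=1/297.0): X=1800738.3693, Y=3764827.0851, Z=4808475.0957
→ Helmert 7p (PV): X=1800120.6990, Y=3765174.2577, Z=4808532.9131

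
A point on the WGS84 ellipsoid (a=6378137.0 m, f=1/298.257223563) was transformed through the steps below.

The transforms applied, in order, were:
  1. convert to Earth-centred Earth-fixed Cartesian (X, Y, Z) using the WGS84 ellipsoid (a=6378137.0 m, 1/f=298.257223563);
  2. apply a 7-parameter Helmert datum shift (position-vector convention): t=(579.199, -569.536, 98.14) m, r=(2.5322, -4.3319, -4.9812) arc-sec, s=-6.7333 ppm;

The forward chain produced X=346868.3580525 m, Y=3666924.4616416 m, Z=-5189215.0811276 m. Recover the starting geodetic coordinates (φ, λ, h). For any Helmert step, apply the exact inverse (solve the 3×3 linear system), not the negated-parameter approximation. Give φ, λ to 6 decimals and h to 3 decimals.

start: X=346868.3581, Y=3666924.4616, Z=-5189215.0811 m
→ Helmert⁻¹: X=346093.9372, Y=3667463.3427, Z=-5189400.4545
→ geod (Bowring, a=6378137.000): φ=-54.81196100°, λ=84.60903400°, h=63.1750 m

φ=-54.811961°, λ=84.609034°, h=63.175 m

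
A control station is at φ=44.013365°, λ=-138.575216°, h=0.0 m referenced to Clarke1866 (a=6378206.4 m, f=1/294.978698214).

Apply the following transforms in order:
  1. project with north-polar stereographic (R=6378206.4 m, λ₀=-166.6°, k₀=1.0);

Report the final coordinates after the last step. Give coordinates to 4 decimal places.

start: φ=44.013365°, λ=-138.575216°, h=0.000 m
→ stereo (R=6378206.4, λ₀=-166.6°): E=2543326.2066, N=-4778313.4503

E=2543326.2066 m, N=-4778313.4503 m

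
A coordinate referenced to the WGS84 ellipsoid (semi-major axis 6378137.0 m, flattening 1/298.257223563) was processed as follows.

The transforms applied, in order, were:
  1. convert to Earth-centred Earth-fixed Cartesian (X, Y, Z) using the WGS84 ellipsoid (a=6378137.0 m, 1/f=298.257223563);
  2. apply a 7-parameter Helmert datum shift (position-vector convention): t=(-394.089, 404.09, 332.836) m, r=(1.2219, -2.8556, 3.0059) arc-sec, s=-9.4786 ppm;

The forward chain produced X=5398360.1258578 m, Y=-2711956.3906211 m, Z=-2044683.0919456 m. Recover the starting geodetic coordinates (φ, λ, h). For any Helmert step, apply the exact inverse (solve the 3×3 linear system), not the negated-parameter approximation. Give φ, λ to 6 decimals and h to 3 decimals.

start: X=5398360.1259, Y=-2711956.3906, Z=-2044683.0919 m
→ Helmert⁻¹: X=5398737.5460, Y=-2712476.9811, Z=-2045093.9854
→ geod (Bowring, a=6378137.000): φ=-18.81749700°, λ=-26.67623500°, h=2653.1870 m

φ=-18.817497°, λ=-26.676235°, h=2653.187 m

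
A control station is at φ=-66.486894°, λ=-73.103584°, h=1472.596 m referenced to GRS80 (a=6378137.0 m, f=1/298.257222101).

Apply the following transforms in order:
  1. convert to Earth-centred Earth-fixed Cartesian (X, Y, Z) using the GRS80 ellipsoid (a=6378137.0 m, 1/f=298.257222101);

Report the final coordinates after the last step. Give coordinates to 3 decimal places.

start: φ=-66.486894°, λ=-73.103584°, h=1472.596 m
→ ECEF (a=6378137.000, f=1/298.257222101): X=741833.6462, Y=-2442211.2536, Z=-5827170.2370

X=741833.646 m, Y=-2442211.254 m, Z=-5827170.237 m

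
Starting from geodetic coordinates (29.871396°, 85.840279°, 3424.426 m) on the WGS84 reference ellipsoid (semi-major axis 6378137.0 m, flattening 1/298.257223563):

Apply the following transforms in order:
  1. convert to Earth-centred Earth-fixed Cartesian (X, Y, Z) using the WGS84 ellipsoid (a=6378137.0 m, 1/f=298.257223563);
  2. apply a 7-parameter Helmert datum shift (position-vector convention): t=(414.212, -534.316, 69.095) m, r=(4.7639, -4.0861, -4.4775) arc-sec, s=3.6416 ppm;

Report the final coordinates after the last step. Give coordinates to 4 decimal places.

start: φ=29.871396°, λ=85.840279°, h=3424.426 m
→ ECEF (a=6378137.000, f=1/298.257223563): X=401734.9490, Y=5523750.6637, Z=3159725.3023
→ Helmert 7p (PV): X=402207.9371, Y=5523154.7649, Z=3159941.4394

X=402207.9371 m, Y=5523154.7649 m, Z=3159941.4394 m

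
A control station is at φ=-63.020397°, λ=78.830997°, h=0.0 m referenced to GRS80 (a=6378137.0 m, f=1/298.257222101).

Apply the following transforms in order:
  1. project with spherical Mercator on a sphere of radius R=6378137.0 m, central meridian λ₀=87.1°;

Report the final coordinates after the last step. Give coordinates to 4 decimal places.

E=-920501.2033 m, N=-9105254.0454 m

start: φ=-63.020397°, λ=78.830997°, h=0.000 m
→ merc (R=6378137.0, λ₀=87.1°): E=-920501.2033, N=-9105254.0454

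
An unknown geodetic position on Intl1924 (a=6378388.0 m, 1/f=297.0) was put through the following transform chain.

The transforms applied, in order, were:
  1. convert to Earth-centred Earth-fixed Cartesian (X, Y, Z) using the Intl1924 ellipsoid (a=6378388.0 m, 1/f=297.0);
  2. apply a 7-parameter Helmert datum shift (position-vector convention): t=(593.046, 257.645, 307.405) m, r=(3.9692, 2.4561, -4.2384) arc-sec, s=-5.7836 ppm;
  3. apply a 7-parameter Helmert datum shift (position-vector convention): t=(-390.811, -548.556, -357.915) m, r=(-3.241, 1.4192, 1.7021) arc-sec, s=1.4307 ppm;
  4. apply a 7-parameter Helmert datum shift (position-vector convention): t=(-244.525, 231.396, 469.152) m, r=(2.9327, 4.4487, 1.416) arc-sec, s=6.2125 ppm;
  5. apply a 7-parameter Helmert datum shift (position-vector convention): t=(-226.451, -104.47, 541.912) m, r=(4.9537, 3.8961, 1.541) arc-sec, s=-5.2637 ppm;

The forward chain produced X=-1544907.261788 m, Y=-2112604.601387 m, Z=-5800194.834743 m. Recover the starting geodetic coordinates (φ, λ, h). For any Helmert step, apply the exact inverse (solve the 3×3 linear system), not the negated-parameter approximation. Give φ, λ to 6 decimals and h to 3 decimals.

start: X=-1544907.2618, Y=-2112604.6014, Z=-5800194.8347 m
→ Helmert⁻¹: X=-1544595.1558, Y=-2112639.0233, Z=-5800745.7182
→ Helmert⁻¹: X=-1544230.4224, Y=-2112929.1741, Z=-5801182.0943
→ Helmert⁻¹: X=-1543814.9204, Y=-2112273.7085, Z=-5800859.6920
→ Helmert⁻¹: X=-1544304.4089, Y=-2112686.9379, Z=-5801178.3828
→ geod (Bowring, a=6378388.000): φ=-65.86417300°, λ=-126.16557100°, h=3589.5780 m

φ=-65.864173°, λ=-126.165571°, h=3589.578 m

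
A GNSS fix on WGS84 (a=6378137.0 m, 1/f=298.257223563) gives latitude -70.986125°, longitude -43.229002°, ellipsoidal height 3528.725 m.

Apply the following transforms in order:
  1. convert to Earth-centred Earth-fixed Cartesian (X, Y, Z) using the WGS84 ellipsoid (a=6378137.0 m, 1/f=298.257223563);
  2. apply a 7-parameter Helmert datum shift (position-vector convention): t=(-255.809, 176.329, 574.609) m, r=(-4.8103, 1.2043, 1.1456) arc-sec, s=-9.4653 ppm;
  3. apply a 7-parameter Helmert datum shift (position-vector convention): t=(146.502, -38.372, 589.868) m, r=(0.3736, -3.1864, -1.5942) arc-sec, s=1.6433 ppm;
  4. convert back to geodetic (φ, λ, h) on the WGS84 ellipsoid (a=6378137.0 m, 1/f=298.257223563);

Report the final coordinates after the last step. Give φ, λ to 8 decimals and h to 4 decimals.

start: φ=-70.986125°, λ=-43.229002°, h=3528.725 m
→ ECEF (a=6378137.000, f=1/298.257223563): X=1519449.0339, Y=-1428305.6564, Z=-6011113.7769
→ Helmert 7p (PV): X=1519151.6794, Y=-1428247.5528, Z=-6010457.8331
→ Helmert 7p (PV): X=1519382.4893, Y=-1428289.1267, Z=-6009856.9610
→ geod (Bowring, a=6378137.000): φ=-70.98296302°, λ=-43.22992336°, h=2321.0061 m

φ=-70.98296302°, λ=-43.22992336°, h=2321.0061 m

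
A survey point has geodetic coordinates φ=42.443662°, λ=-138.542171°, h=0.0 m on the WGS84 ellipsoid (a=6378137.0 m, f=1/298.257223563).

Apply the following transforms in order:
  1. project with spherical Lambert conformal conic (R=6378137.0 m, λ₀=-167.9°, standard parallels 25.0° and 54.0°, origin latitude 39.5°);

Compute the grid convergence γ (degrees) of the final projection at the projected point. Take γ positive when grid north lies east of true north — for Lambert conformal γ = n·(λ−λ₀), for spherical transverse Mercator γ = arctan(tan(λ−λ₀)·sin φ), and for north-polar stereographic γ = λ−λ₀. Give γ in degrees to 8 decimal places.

start: φ=42.443662°, λ=-138.542171°, h=0.000 m
→ into lcc (λ₀=-167.9°): φ=42.44366200°, λ−λ₀=29.35782900°
convergence γ = 18.88075508°

18.88075508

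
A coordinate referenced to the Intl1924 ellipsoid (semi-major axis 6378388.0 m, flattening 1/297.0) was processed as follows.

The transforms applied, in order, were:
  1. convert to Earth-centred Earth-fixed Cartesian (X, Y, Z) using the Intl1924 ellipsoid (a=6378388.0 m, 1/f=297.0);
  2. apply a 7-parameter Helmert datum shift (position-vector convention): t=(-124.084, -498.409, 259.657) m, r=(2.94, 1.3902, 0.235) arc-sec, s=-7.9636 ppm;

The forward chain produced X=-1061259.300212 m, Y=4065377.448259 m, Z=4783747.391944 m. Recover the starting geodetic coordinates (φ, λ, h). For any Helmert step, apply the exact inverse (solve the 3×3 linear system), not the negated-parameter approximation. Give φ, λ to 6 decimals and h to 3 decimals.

start: X=-1061259.3002, Y=4065377.4483, Z=4783747.3919 m
→ Helmert⁻¹: X=-1061171.2743, Y=4065977.6267, Z=4783460.7224
→ geod (Bowring, a=6378388.000): φ=48.89287100°, λ=104.62722600°, h=843.9500 m

φ=48.892871°, λ=104.627226°, h=843.950 m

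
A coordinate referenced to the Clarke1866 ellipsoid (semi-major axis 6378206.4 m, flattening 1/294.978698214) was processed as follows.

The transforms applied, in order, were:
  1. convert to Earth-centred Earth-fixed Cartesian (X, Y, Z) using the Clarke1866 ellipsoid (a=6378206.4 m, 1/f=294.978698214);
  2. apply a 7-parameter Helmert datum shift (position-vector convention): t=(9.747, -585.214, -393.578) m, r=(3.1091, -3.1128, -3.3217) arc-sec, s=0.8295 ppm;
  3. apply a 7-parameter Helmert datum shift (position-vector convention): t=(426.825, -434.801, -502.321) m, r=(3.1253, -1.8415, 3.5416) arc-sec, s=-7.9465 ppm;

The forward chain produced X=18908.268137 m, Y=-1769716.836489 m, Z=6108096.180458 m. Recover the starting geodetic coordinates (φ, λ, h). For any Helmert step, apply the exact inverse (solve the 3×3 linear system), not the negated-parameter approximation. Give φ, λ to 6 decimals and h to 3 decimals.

start: X=18908.2681, Y=-1769716.8365, Z=6108096.1805 m
→ Helmert⁻¹: X=18505.7498, Y=-1769203.8550, Z=6108673.6854
→ Helmert⁻¹: X=18616.6618, Y=-1768524.7898, Z=6109088.5725
→ geod (Bowring, a=6378206.400): φ=73.95752900°, λ=-89.39688900°, h=1703.9250 m

φ=73.957529°, λ=-89.396889°, h=1703.925 m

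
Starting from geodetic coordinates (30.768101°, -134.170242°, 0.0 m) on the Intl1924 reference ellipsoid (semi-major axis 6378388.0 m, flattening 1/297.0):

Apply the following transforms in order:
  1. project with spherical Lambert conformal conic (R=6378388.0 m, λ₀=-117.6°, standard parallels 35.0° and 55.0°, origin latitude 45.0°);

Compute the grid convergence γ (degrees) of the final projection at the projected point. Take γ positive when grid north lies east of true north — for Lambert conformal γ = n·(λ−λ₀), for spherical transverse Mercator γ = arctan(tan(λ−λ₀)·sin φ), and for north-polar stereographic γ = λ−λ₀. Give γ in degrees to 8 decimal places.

start: φ=30.768101°, λ=-134.170242°, h=0.000 m
→ into lcc (λ₀=-117.6°): φ=30.76810100°, λ−λ₀=-16.57024200°
convergence γ = -11.77762651°

-11.77762651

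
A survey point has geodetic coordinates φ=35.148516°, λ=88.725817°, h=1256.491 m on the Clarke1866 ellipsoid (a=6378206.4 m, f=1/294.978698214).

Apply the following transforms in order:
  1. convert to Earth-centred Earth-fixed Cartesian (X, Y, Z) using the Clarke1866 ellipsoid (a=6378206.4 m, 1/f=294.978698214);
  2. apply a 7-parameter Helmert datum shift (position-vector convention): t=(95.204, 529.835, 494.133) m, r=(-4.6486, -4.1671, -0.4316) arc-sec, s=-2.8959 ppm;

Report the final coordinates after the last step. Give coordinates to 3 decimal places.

X=116155.261 m, Y=5221412.850 m, Z=3652254.857 m

start: φ=35.148516°, λ=88.725817°, h=1256.491 m
→ ECEF (a=6378206.400, f=1/294.978698214): X=116123.2469, Y=5220816.0745, Z=3651886.6146
→ Helmert 7p (PV): X=116155.2613, Y=5221412.8501, Z=3652254.8566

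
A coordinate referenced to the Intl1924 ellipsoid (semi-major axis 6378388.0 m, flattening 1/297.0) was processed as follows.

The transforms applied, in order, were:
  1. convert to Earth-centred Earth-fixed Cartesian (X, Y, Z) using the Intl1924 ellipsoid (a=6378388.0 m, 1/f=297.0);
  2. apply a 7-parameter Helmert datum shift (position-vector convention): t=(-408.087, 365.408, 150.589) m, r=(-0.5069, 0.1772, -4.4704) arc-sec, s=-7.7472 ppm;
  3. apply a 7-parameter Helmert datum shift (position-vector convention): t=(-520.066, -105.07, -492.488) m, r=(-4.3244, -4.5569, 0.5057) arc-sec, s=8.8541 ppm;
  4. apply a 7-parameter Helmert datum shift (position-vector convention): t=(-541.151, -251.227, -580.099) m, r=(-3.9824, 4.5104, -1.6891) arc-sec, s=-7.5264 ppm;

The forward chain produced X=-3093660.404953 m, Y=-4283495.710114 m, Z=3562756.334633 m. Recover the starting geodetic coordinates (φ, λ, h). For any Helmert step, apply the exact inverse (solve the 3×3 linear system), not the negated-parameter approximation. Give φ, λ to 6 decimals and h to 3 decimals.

start: X=-3093660.4050, Y=-4283495.7101, Z=3562756.3346 m
→ Helmert⁻¹: X=-3093185.3746, Y=-4283370.8466, Z=3563212.9142
→ Helmert⁻¹: X=-3092569.6976, Y=-4283294.9834, Z=3563652.3711
→ Helmert⁻¹: X=-3092095.7851, Y=-4283769.3507, Z=3563516.2056
→ geod (Bowring, a=6378388.000): φ=34.17923700°, λ=-125.82237600°, h=978.5270 m

φ=34.179237°, λ=-125.822376°, h=978.527 m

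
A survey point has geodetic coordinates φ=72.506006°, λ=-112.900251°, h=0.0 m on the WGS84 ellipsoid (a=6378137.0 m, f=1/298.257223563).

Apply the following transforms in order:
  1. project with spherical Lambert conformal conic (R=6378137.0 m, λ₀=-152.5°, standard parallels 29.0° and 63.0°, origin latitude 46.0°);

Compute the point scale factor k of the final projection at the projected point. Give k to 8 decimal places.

start: φ=72.506006°, λ=-112.900251°, h=0.000 m
→ into lcc (λ₀=-152.5°): φ=72.50600600°, λ−λ₀=39.59974900°
scale k = 1.09115115

1.09115115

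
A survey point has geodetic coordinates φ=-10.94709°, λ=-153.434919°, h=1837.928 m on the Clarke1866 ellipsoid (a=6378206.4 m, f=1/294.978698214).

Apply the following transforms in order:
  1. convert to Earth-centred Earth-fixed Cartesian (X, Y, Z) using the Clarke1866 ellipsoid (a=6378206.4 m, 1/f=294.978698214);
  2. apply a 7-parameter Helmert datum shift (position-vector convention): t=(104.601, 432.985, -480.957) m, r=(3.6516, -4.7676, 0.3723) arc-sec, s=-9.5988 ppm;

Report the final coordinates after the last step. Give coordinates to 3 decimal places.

start: φ=-10.947090°, λ=-153.434919°, h=1837.928 m
→ ECEF (a=6378206.400, f=1/294.978698214): X=-5603326.3012, Y=-2801666.7963, Z=-1203534.3097
→ Helmert 7p (PV): X=-5603135.0399, Y=-2801195.7258, Z=-1204182.8268

X=-5603135.040 m, Y=-2801195.726 m, Z=-1204182.827 m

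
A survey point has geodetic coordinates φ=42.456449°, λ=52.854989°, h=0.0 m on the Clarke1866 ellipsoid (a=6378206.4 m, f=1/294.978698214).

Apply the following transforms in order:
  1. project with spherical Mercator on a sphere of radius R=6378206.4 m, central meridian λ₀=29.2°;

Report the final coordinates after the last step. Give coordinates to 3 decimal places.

start: φ=42.456449°, λ=52.854989°, h=0.000 m
→ merc (R=6378206.4, λ₀=29.2°): E=2633289.9825, N=5229657.3286

E=2633289.983 m, N=5229657.329 m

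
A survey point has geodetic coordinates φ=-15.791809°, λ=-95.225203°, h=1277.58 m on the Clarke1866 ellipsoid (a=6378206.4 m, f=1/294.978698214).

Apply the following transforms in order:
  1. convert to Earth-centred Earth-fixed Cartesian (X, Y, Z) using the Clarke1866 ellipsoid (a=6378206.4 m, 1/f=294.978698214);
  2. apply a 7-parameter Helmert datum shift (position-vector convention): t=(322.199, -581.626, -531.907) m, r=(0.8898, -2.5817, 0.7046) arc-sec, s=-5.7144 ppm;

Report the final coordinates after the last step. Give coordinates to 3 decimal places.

X=-558827.827 m, Y=-6115266.447 m, Z=-1725368.705 m

start: φ=-15.791809°, λ=-95.225203°, h=1277.580 m
→ ECEF (a=6378206.400, f=1/294.978698214): X=-559195.6978, Y=-6114725.2935, Z=-1724813.2769
→ Helmert 7p (PV): X=-558827.8272, Y=-6115266.4471, Z=-1725368.7047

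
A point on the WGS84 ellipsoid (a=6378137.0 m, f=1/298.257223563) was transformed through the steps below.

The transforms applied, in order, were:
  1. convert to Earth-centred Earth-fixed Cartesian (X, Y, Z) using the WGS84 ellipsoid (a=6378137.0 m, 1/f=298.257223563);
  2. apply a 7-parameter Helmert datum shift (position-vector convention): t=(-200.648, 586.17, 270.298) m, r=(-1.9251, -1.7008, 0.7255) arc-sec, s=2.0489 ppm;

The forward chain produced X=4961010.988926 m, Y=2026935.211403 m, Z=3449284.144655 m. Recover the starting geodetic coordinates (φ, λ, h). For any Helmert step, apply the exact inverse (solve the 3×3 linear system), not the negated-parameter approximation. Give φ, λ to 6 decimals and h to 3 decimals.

start: X=4961010.9889, Y=2026935.2114, Z=3449284.1447 m
→ Helmert⁻¹: X=4961237.0384, Y=2026295.2495, Z=3448984.7828
→ geod (Bowring, a=6378137.000): φ=32.93977900°, λ=22.21635200°, h=1157.3530 m

φ=32.939779°, λ=22.216352°, h=1157.353 m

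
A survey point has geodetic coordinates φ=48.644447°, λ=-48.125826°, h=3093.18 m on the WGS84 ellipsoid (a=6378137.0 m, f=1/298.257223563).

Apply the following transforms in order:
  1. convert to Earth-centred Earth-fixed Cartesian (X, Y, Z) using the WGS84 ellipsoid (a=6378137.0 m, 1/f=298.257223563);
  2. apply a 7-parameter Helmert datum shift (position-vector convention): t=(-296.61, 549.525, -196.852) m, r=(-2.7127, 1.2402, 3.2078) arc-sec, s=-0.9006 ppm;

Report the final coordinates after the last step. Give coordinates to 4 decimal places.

start: φ=48.644447°, λ=-48.125826°, h=3093.180 m
→ ECEF (a=6378137.000, f=1/298.257223563): X=2819666.8383, Y=-3145421.1650, Z=4766847.7423
→ Helmert 7p (PV): X=2819445.2674, Y=-3144762.2649, Z=4766671.0107

X=2819445.2674 m, Y=-3144762.2649 m, Z=4766671.0107 m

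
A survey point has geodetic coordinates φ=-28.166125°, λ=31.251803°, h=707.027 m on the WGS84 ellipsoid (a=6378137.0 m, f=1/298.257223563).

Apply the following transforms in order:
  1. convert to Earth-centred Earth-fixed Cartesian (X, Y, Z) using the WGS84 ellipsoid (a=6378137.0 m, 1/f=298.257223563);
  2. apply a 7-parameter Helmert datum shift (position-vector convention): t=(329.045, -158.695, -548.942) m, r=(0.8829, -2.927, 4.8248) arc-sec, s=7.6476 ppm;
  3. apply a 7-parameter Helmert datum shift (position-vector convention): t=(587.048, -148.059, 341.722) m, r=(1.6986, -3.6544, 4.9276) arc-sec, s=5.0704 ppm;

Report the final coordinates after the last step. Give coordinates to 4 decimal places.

start: φ=-28.166125°, λ=31.251803°, h=707.027 m
→ ECEF (a=6378137.000, f=1/298.257223563): X=4811075.6808, Y=2919639.5384, Z=-2993081.6194
→ Helmert 7p (PV): X=4811415.6979, Y=2919628.5216, Z=-2993572.6818
→ Helmert 7p (PV): X=4812010.4299, Y=2919634.8623, Z=-2993136.8506

X=4812010.4299 m, Y=2919634.8623 m, Z=-2993136.8506 m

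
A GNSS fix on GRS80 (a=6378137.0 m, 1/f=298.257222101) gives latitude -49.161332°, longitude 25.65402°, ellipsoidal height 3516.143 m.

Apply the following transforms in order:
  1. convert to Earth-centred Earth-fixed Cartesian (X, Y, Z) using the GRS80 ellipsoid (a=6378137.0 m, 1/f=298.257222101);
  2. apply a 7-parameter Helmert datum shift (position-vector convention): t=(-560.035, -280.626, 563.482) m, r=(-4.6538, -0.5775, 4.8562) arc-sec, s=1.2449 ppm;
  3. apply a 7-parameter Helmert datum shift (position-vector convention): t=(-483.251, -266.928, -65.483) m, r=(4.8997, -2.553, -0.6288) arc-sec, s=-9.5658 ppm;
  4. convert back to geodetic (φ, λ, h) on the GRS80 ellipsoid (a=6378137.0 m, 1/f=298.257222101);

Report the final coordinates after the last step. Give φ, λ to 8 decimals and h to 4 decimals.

φ=-49.16560110°, λ=25.65425816°, h=2316.1053 m

start: φ=-49.161332°, λ=25.654020°, h=3516.143 m
→ ECEF (a=6378137.000, f=1/298.257222101): X=3769016.1753, Y=1810181.2185, Z=-4804970.7920
→ Helmert 7p (PV): X=3768431.6672, Y=1809883.1709, Z=-4804443.5811
→ Helmert 7p (PV): X=3767977.3510, Y=1809701.5676, Z=-4804373.4709
→ geod (Bowring, a=6378137.000): φ=-49.16560110°, λ=25.65425816°, h=2316.1053 m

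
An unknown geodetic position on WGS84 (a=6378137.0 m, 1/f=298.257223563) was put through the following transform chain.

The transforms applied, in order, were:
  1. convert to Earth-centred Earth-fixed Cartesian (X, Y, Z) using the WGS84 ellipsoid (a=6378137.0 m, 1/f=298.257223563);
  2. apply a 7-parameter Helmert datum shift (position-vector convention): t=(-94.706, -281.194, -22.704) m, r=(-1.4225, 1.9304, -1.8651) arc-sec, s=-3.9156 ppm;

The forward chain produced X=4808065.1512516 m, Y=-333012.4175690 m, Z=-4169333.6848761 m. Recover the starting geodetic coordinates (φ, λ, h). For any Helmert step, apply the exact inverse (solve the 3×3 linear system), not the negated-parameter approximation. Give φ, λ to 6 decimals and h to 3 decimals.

start: X=4808065.1513, Y=-333012.4176, Z=-4169333.6849 m
→ Helmert⁻¹: X=4808220.7118, Y=-332660.2959, Z=-4169284.6011
→ geod (Bowring, a=6378137.000): φ=-41.05177500°, λ=-3.95774400°, h=3842.6800 m

φ=-41.051775°, λ=-3.957744°, h=3842.680 m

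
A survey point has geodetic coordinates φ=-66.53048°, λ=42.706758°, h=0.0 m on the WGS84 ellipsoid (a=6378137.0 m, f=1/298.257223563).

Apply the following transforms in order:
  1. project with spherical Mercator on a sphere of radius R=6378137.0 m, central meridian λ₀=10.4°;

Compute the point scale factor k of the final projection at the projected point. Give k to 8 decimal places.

2.51091521

start: φ=-66.530480°, λ=42.706758°, h=0.000 m
→ into merc (λ₀=10.4°): φ=-66.53048000°, λ−λ₀=32.30675800°
scale k = 2.51091521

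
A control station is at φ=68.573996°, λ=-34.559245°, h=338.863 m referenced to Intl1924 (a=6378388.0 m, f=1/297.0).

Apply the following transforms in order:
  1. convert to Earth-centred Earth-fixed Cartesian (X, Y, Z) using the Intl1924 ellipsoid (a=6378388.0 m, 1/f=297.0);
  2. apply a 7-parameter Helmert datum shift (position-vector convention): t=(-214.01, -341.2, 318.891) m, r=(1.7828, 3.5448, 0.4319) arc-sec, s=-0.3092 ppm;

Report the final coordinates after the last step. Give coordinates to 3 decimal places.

start: φ=68.573996°, λ=-34.559245°, h=338.863 m
→ ECEF (a=6378388.000, f=1/297.0): X=1924581.1811, Y=-1325660.1531, Z=5915231.4788
→ Helmert 7p (PV): X=1924471.0090, Y=-1326048.0401, Z=5915504.0076

X=1924471.009 m, Y=-1326048.040 m, Z=5915504.008 m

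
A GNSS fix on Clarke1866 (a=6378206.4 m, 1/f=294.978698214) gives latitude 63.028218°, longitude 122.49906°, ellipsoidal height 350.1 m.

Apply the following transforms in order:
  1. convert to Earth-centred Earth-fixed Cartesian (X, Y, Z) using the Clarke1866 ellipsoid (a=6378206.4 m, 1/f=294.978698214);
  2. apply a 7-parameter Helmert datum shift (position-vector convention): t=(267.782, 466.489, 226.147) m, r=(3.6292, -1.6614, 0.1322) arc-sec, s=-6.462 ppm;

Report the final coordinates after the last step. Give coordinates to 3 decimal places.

X=-1558334.627 m, Y=2446896.131 m, Z=5661743.555 m

start: φ=63.028218°, λ=122.499060°, h=350.100 m
→ ECEF (a=6378206.400, f=1/294.978698214): X=-1558565.3108, Y=2446546.0637, Z=5661523.4999
→ Helmert 7p (PV): X=-1558334.6269, Y=2446896.1312, Z=5661743.5548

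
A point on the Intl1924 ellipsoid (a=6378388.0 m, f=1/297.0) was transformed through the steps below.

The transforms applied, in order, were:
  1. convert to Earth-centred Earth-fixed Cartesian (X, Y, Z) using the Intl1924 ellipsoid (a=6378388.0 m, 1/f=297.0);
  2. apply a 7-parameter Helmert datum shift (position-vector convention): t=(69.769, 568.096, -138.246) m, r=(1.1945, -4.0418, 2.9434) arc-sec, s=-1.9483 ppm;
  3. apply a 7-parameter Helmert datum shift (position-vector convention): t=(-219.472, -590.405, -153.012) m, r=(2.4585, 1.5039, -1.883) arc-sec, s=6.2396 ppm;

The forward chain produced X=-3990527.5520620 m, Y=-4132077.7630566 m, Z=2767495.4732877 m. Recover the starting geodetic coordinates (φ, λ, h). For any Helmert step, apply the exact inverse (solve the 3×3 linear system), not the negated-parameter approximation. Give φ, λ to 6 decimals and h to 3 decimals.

φ=25.878870°, λ=-134.001095°, h=1982.568 m

start: X=-3990527.5521, Y=-4132077.7631, Z=2767495.4733 m
→ Helmert⁻¹: X=-3990265.6452, Y=-4131465.0187, Z=2767651.3664
→ Helmert⁻¹: X=-3990347.9143, Y=-4131968.1937, Z=2767897.1252
→ geod (Bowring, a=6378388.000): φ=25.87887000°, λ=-134.00109500°, h=1982.5680 m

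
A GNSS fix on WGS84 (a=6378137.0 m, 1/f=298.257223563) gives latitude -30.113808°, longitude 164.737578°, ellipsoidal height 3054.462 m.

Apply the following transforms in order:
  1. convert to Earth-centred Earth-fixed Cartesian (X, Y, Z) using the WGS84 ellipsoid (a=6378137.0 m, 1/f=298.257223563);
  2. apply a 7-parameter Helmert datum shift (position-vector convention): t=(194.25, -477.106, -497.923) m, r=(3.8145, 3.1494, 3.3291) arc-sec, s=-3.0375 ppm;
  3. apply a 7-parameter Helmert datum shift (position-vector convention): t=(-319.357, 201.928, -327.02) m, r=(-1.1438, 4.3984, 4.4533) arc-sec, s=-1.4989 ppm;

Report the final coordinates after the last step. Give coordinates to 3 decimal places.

X=-5330001.840 m, Y=1453850.876 m, Z=-3183422.370 m

start: φ=-30.113808°, λ=164.737578°, h=3054.462 m
→ ECEF (a=6378137.000, f=1/298.257223563): X=-5329729.5746, Y=1454292.5301, Z=-3182825.7256
→ Helmert 7p (PV): X=-5329591.2052, Y=1453783.8460, Z=-3183205.7084
→ Helmert 7p (PV): X=-5330001.8398, Y=1453850.8763, Z=-3183422.3704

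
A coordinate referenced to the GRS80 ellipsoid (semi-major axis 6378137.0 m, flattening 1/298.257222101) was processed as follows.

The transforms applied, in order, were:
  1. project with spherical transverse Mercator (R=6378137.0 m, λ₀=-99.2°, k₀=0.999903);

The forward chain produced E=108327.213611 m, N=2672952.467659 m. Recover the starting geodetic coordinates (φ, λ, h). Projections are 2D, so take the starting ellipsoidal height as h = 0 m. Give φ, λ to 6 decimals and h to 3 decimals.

start: E=108327.2136, N=2672952.4677 m
→ tm⁻¹: φ=24.01018800°, λ=-98.13464100°

φ=24.010188°, λ=-98.134641°, h=0.000 m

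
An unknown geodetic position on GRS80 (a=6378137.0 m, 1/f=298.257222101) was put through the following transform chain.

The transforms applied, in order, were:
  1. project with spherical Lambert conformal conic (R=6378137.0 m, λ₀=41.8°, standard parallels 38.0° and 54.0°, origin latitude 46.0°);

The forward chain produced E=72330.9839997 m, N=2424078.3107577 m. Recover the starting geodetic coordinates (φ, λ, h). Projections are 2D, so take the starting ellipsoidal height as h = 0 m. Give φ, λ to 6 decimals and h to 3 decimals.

φ=67.412676°, λ=43.370808°, h=0.000 m

start: E=72330.9840, N=2424078.3108 m
→ lcc⁻¹: φ=67.41267600°, λ=43.37080800°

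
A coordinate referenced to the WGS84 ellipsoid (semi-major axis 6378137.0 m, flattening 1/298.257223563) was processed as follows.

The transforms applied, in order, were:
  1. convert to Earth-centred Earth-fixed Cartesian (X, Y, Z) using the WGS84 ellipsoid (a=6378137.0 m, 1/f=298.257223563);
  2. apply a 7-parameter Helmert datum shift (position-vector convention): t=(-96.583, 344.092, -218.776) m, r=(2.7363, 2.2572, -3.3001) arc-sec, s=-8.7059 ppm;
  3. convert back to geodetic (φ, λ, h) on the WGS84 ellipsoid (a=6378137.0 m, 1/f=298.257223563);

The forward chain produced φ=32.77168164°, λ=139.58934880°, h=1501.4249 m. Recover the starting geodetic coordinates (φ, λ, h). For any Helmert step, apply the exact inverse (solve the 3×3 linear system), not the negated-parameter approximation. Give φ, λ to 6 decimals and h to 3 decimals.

start: φ=32.771682°, λ=139.589349°, h=1501.425 m
→ ECEF (a=6378137.000, f=1/298.257223563): X=-4088422.0620, Y=3480830.6492, Z=3433507.9021
→ Helmert⁻¹: X=-4088454.3328, Y=3480496.9965, Z=3433665.6591
→ geod (Bowring, a=6378137.000): φ=32.77381300°, λ=139.59228300°, h=1425.6210 m

φ=32.773813°, λ=139.592283°, h=1425.621 m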